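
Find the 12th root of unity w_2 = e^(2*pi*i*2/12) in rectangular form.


Angle = 360*2/12 = 60°
a = cos(60°) = 0.5000
b = sin(60°) = 0.8660

0.5000 + 0.8660i


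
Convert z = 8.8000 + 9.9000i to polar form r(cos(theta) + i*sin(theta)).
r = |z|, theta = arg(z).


r = sqrt(77.44+98.01) = sqrt(175.45) = 13.2458
theta = atan2(9.9, 8.8) = 48.3665 degrees

r = 13.2458, theta = 48.3665 degrees


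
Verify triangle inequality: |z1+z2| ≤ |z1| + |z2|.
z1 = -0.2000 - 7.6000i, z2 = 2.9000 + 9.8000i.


|z1| = sqrt((-0.2)^2 + (-7.6)^2) = sqrt(57.8) = 7.6026
|z2| = sqrt(2.9^2 + 9.8^2) = sqrt(104.45) = 10.2201
z1+z2 = 2.7000 + 2.2000i
|z1+z2| = sqrt(12.13) = 3.4828
|z1|+|z2| = 7.6026 + 10.2201 = 17.8227

|z1+z2| = 3.4828 ≤ |z1|+|z2| = 17.8227 (verified)


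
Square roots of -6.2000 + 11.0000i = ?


|z| = sqrt(38.44+121) = 12.6270
sqrt((|z|+a)/2) = sqrt((12.6270+(-6.2))/2) = sqrt(3.2135) = 1.7926
sqrt((|z|-a)/2) = sqrt((12.6270-(-6.2))/2) = sqrt(9.4135) = 3.0681

±(1.7926 + 3.0681i) i.e. 1.7926 + 3.0681i and -1.7926 - 3.0681i


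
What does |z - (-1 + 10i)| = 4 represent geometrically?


|z - z0| = r is a circle with center z0 and radius r.
Center = (-1, 10), radius = 4

Circle with center (-1, 10) and radius 4


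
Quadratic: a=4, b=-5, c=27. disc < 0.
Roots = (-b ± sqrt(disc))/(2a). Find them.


disc = (-5)^2 - 4*4*27 = 25 - 432 = -407
sqrt(|disc|) = sqrt(407) = 20.1742
Real part = 5/(2*4) = 0.6250
Imag part = 20.1742/(2*4) = 2.5218

0.6250 ± 2.5218i


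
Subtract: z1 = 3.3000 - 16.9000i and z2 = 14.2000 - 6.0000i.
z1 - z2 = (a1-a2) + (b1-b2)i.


Real: 3.3 - 14.2 = -10.9
Imag: -16.9 + 6 = -10.9

-10.9000 - 10.9000i


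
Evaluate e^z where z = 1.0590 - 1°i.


e^1.0590 = 2.883486
cos(-1°) = 0.999848
sin(-1°) = -0.01745
Real = 2.883486*0.999848 = 2.8830
Imag = 2.883486*(-0.01745) = -0.0503

2.8830 - 0.0503i


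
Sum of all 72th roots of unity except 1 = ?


With w = e^(2*pi*i/72), all 72 of the 72th roots of unity w^0 = 1, w, ..., w^(71) sum to 0: 1 + w + ... + w^(71) = (1 - w^72)/(1 - w) = 0 since w^72 = 1, w ≠ 1.
Removing the root 1: w + w^2 + ... + w^(71) = 0 - 1 = -1

Sum = -1


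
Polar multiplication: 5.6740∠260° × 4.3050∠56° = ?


r = 5.6740 * 4.3050 = 24.4266
theta = 260° + 56° = 316° = 316° (mod 360)

24.4266 cis(316°)


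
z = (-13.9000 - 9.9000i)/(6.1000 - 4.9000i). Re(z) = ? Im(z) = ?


Multiply by conjugate: (-13.9000 - 9.9000i)(6.1000 + 4.9000i) / (6.1^2 + (-4.9)^2)
Numerator real = -13.9*6.1 - (9.9)*(-4.9) = -36.28
Numerator imag = -9.9*6.1 - (-13.9)*(-4.9) = -128.5
Denominator = 61.22
Re(z) = -36.28/61.22 = -0.5926
Im(z) = -128.5/61.22 = -2.0990

Re(z) = -0.5926, Im(z) = -2.0990


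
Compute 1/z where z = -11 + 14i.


|z|^2 = 121+196 = 317
1/z = (-11 - 14i)/317

1/z = -0.0347 - 0.0442i


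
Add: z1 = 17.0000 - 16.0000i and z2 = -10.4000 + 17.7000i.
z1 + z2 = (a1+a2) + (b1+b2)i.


Real: 17 - 10.4 = 6.6
Imag: -16 + 17.7 = 1.7

6.6000 + 1.7000i


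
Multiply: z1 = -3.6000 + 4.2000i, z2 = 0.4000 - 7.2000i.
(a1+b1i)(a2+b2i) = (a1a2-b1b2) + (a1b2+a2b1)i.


Real = -3.6*0.4 - 4.2*(-7.2) = -1.44 - (-30.24) = 28.8
Imag = -3.6*(-7.2) + 0.4*4.2 = 25.92 + 1.68 = 27.6

28.8000 + 27.6000i


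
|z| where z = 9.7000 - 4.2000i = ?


|z| = sqrt(9.7^2 + (-4.2)^2) = sqrt(94.09 + 17.64) = sqrt(111.73) = 10.5702

|z| = 10.5702


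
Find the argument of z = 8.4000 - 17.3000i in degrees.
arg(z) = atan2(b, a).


Re = 8.4, Im = -17.3
arg = atan2(-17.3, 8.4) = -64.1011 degrees

arg(z) = -64.1011 degrees


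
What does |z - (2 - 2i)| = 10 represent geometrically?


|z - z0| = r is a circle with center z0 and radius r.
Center = (2, -2), radius = 10

Circle with center (2, -2) and radius 10


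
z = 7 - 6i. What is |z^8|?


|z| = sqrt(49+36) = sqrt(85) = 9.2195
|z^8| = |z|^8 = (sqrt(85))^8 = 85^4 = 52200625

|z^8| = 52200625


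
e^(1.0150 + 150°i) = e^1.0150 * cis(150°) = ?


e^1.0150 = 2.7594
cos(150°) = -0.86603
sin(150°) = 0.5
Real = 2.7594*(-0.86603) = -2.3897
Imag = 2.7594*0.5 = 1.3797

-2.3897 + 1.3797i


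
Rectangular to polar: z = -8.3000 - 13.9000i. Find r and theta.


r = sqrt(68.89+193.21) = sqrt(262.1) = 16.1895
theta = atan2(-13.9, -8.3) = -120.8424 degrees

r = 16.1895, theta = -120.8424 degrees


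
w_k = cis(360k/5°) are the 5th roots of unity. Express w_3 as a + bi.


Angle = 360*3/5 = 216°
a = cos(216°) = -0.8090
b = sin(216°) = -0.5878

-0.8090 - 0.5878i


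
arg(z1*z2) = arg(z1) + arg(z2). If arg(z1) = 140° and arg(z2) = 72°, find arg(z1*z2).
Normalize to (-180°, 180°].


arg(z1*z2) = 140° + 72° = 212°
Normalized to (-180°, 180°]: -148°

-148°


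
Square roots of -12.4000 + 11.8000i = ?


|z| = sqrt(153.76+139.24) = 17.1172
sqrt((|z|+a)/2) = sqrt((17.1172+(-12.4))/2) = sqrt(2.3586) = 1.5358
sqrt((|z|-a)/2) = sqrt((17.1172-(-12.4))/2) = sqrt(14.7586) = 3.8417

±(1.5358 + 3.8417i) i.e. 1.5358 + 3.8417i and -1.5358 - 3.8417i


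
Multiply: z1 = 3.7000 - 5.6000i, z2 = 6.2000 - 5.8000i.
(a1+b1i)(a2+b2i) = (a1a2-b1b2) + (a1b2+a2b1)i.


Real = 3.7*6.2 - (-5.6)*(-5.8) = 22.94 - 32.48 = -9.54
Imag = 3.7*(-5.8) + 6.2*(-5.6) = -21.46 - (34.72) = -56.18

-9.5400 - 56.1800i


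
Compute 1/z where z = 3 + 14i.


|z|^2 = 9+196 = 205
1/z = (3 - 14i)/205

1/z = 0.0146 - 0.0683i


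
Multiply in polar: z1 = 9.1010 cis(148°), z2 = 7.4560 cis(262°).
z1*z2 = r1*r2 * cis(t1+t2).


r = 9.1010 * 7.4560 = 67.8571
theta = 148° + 262° = 410° = 50° (mod 360)

67.8571 cis(50°)


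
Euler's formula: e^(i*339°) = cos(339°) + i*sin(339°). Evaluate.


cos(339°) = 0.9336
sin(339°) = -0.3584

e^(i*339°) = 0.9336 - 0.3584i


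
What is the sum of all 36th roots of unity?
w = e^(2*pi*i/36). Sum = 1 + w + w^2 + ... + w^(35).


The sum of all 36th roots of unity is 0.
Geometric series: (1 - w^36)/(1 - w) = (1-1)/(1-w) = 0 since w^36 = 1, w ≠ 1.
Alternatively: coefficient of z^35 in z^36 - 1 is 0.

0


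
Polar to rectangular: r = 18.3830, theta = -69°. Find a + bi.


a = 18.3830*cos(-69°) = 18.3830*0.35837 = 6.5879
b = 18.3830*sin(-69°) = 18.3830*(-0.93358) = -17.1620

6.5879 - 17.1620i


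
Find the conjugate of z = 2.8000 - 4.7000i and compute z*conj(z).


z_bar = 2.8000 + 4.7000i
z*z_bar = 2.8^2 + (-4.7)^2 = 7.84 + 22.09 = 29.93

z_bar = 2.8000 + 4.7000i, z*z_bar = 29.93


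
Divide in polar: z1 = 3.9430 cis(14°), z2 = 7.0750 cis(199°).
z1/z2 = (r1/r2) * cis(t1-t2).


r = 3.9430 / 7.0750 = 0.5573
theta = 14° - 199° = -185° = 175° (mod 360)

0.5573 cis(175°)


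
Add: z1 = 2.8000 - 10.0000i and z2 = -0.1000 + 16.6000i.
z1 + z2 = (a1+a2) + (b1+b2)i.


Real: 2.8 - 0.1 = 2.7
Imag: -10 + 16.6 = 6.6

2.7000 + 6.6000i


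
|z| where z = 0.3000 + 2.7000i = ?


|z| = sqrt(0.3^2 + 2.7^2) = sqrt(0.09 + 7.29) = sqrt(7.38) = 2.7166

|z| = 2.7166


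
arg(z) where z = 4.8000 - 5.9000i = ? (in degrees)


Re = 4.8, Im = -5.9
arg = atan2(-5.9, 4.8) = -50.8696 degrees

arg(z) = -50.8696 degrees


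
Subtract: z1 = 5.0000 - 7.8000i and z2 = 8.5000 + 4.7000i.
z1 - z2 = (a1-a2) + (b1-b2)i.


Real: 5 - 8.5 = -3.5
Imag: -7.8 - 4.7 = -12.5

-3.5000 - 12.5000i


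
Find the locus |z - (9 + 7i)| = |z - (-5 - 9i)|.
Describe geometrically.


Equal distances means the locus is the perpendicular bisector of z1 and z2.
Midpoint = ((9+(-5))/2, (7+(-9))/2) = (2.0000, -1.0000)

Perpendicular bisector through (2.0000, -1.0000)


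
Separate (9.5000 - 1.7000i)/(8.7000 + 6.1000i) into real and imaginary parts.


Multiply by conjugate: (9.5000 - 1.7000i)(8.7000 - 6.1000i) / (8.7^2 + 6.1^2)
Numerator real = 9.5*8.7 - (1.7)*6.1 = 72.28
Numerator imag = -1.7*8.7 - 9.5*6.1 = -72.74
Denominator = 112.9
Re(z) = 72.28/112.9 = 0.6402
Im(z) = -72.74/112.9 = -0.6443

Re(z) = 0.6402, Im(z) = -0.6443


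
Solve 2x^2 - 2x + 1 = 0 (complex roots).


disc = (-2)^2 - 4*2*1 = 4 - 8 = -4
sqrt(|disc|) = sqrt(4) = 2.0000
Real part = 2/(2*2) = 0.5000
Imag part = 2.0000/(2*2) = 0.5000

0.5000 ± 0.5000i


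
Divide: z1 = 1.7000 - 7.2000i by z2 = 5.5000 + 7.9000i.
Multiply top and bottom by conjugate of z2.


Conjugate of z2 = 5.5000 - 7.9000i
Numerator: (1.7000 - 7.2000i)(5.5000 - 7.9000i) = -47.5300 - 53.0300i
Denominator: 5.5^2 + 7.9^2 = 92.66
Result = (-47.5300 - 53.0300i)/92.66

-0.5130 - 0.5723i


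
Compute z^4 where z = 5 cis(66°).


r^4 = 5^4 = 625
n*theta = 4*66° = 264° = 264° (mod 360)
a = 625*cos(264°) = -65.3303
b = 625*sin(264°) = -621.5762

625 cis(264°) = -65.3303 - 621.5762i


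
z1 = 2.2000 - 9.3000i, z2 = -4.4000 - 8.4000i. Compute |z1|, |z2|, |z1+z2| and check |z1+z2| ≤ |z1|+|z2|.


|z1| = sqrt(2.2^2 + (-9.3)^2) = sqrt(91.33) = 9.5567
|z2| = sqrt((-4.4)^2 + (-8.4)^2) = sqrt(89.92) = 9.4826
z1+z2 = -2.2000 - 17.7000i
|z1+z2| = sqrt(318.13) = 17.8362
|z1|+|z2| = 9.5567 + 9.4826 = 19.0393

|z1+z2| = 17.8362 ≤ |z1|+|z2| = 19.0393 (verified)


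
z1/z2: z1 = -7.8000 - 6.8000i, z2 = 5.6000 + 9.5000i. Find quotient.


Conjugate of z2 = 5.6000 - 9.5000i
Numerator: (-7.8000 - 6.8000i)(5.6000 - 9.5000i) = -108.2800 + 36.0200i
Denominator: 5.6^2 + 9.5^2 = 121.61
Result = (-108.2800 + 36.0200i)/121.61

-0.8904 + 0.2962i


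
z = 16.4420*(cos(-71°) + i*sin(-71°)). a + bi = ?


a = 16.4420*cos(-71°) = 16.4420*0.32557 = 5.3530
b = 16.4420*sin(-71°) = 16.4420*(-0.94552) = -15.5462

5.3530 - 15.5462i


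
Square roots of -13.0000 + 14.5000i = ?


|z| = sqrt(169+210.25) = 19.4743
sqrt((|z|+a)/2) = sqrt((19.4743+(-13))/2) = sqrt(3.2372) = 1.7992
sqrt((|z|-a)/2) = sqrt((19.4743-(-13))/2) = sqrt(16.2372) = 4.0295

±(1.7992 + 4.0295i) i.e. 1.7992 + 4.0295i and -1.7992 - 4.0295i


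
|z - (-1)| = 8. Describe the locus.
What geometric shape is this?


|z - z0| = r is a circle with center z0 and radius r.
Center = (-1, 0), radius = 8

Circle with center (-1, 0) and radius 8


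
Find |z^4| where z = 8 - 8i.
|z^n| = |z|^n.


|z| = sqrt(64+64) = sqrt(128) = 11.3137
|z^4| = |z|^4 = (sqrt(128))^4 = 128^2 = 16384

|z^4| = 16384


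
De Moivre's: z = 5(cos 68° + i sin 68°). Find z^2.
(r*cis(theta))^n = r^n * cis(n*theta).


r^2 = 5^2 = 25
n*theta = 2*68° = 136° = 136° (mod 360)
a = 25*cos(136°) = -17.9835
b = 25*sin(136°) = 17.3665

25 cis(136°) = -17.9835 + 17.3665i


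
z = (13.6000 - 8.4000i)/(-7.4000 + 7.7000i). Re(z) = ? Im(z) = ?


Multiply by conjugate: (13.6000 - 8.4000i)(-7.4000 - 7.7000i) / ((-7.4)^2 + 7.7^2)
Numerator real = 13.6*(-7.4) - (8.4)*7.7 = -165.32
Numerator imag = -8.4*(-7.4) - 13.6*7.7 = -42.56
Denominator = 114.05
Re(z) = -165.32/114.05 = -1.4495
Im(z) = -42.56/114.05 = -0.3732

Re(z) = -1.4495, Im(z) = -0.3732


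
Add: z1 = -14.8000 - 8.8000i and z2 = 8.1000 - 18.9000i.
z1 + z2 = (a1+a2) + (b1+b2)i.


Real: -14.8 + 8.1 = -6.7
Imag: -8.8 - 18.9 = -27.7

-6.7000 - 27.7000i


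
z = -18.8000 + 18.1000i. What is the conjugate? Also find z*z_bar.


z_bar = -18.8000 - 18.1000i
z*z_bar = (-18.8)^2 + 18.1^2 = 353.44 + 327.61 = 681.05

z_bar = -18.8000 - 18.1000i, z*z_bar = 681.05


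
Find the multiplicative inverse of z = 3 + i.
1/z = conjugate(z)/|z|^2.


|z|^2 = 9+1 = 10
1/z = (3 - 1i)/10

1/z = 0.3000 - 0.1000i


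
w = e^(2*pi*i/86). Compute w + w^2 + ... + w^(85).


With w = e^(2*pi*i/86), all 86 of the 86th roots of unity w^0 = 1, w, ..., w^(85) sum to 0: 1 + w + ... + w^(85) = (1 - w^86)/(1 - w) = 0 since w^86 = 1, w ≠ 1.
Removing the root 1: w + w^2 + ... + w^(85) = 0 - 1 = -1

Sum = -1


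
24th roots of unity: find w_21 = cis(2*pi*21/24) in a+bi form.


Angle = 360*21/24 = 315°
a = cos(315°) = 0.7071
b = sin(315°) = -0.7071

0.7071 - 0.7071i


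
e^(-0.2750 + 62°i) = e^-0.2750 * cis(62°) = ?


e^-0.2750 = 0.7596
cos(62°) = 0.4695
sin(62°) = 0.8829
Real = 0.7596*0.4695 = 0.3566
Imag = 0.7596*0.8829 = 0.6707

0.3566 + 0.6707i


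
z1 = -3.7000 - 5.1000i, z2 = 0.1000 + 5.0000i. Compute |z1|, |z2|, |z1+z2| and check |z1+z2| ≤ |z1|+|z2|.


|z1| = sqrt((-3.7)^2 + (-5.1)^2) = sqrt(39.7) = 6.3008
|z2| = sqrt(0.1^2 + 5^2) = sqrt(25.01) = 5.0010
z1+z2 = -3.6000 - 0.1000i
|z1+z2| = sqrt(12.97) = 3.6014
|z1|+|z2| = 6.3008 + 5.0010 = 11.3018

|z1+z2| = 3.6014 ≤ |z1|+|z2| = 11.3018 (verified)


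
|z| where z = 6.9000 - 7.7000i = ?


|z| = sqrt(6.9^2 + (-7.7)^2) = sqrt(47.61 + 59.29) = sqrt(106.9) = 10.3392

|z| = 10.3392


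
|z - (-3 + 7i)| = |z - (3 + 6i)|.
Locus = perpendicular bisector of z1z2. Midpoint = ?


Equal distances means the locus is the perpendicular bisector of z1 and z2.
Midpoint = ((-3+3)/2, (7+6)/2) = (0, 6.5000)

Perpendicular bisector through (0, 6.5000)


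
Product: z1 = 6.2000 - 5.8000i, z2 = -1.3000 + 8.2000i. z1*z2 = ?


Real = 6.2*(-1.3) - (-5.8)*8.2 = -8.06 - (-47.56) = 39.5
Imag = 6.2*8.2 - (1.3)*(-5.8) = 50.84 + 7.54 = 58.38

39.5000 + 58.3800i


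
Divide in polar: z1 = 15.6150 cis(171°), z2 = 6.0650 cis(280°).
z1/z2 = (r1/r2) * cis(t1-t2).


r = 15.6150 / 6.0650 = 2.5746
theta = 171° - 280° = -109° = 251° (mod 360)

2.5746 cis(251°)


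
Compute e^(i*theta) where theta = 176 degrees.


cos(176°) = -0.9976
sin(176°) = 0.0698

e^(i*176°) = -0.9976 + 0.0698i


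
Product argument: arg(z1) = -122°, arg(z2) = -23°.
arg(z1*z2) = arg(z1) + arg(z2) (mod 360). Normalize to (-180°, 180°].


arg(z1*z2) = -122° - 23° = -145°
Normalized to (-180°, 180°]: -145°

-145°


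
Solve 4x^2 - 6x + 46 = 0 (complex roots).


disc = (-6)^2 - 4*4*46 = 36 - 736 = -700
sqrt(|disc|) = sqrt(700) = 26.4575
Real part = 6/(2*4) = 0.7500
Imag part = 26.4575/(2*4) = 3.3072

0.7500 ± 3.3072i


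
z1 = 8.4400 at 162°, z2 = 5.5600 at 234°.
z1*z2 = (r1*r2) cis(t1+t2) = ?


r = 8.4400 * 5.5600 = 46.9264
theta = 162° + 234° = 396° = 36° (mod 360)

46.9264 cis(36°)


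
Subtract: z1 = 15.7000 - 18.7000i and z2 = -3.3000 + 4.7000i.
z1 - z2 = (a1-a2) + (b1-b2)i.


Real: 15.7 + 3.3 = 19
Imag: -18.7 - 4.7 = -23.4

19.0000 - 23.4000i


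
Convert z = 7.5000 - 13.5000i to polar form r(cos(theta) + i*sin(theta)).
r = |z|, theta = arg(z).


r = sqrt(56.25+182.25) = sqrt(238.5) = 15.4434
theta = atan2(-13.5, 7.5) = -60.9454 degrees

r = 15.4434, theta = -60.9454 degrees


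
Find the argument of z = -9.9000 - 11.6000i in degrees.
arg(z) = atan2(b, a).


Re = -9.9, Im = -11.6
arg = atan2(-11.6, -9.9) = -130.4790 degrees

arg(z) = -130.4790 degrees


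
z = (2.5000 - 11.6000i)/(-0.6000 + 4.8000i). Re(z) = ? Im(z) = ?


Multiply by conjugate: (2.5000 - 11.6000i)(-0.6000 - 4.8000i) / ((-0.6)^2 + 4.8^2)
Numerator real = 2.5*(-0.6) - (11.6)*4.8 = -57.18
Numerator imag = -11.6*(-0.6) - 2.5*4.8 = -5.04
Denominator = 23.4
Re(z) = -57.18/23.4 = -2.4436
Im(z) = -5.04/23.4 = -0.2154

Re(z) = -2.4436, Im(z) = -0.2154


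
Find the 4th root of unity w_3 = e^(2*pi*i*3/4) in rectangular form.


Angle = 360*3/4 = 270°
a = cos(270°) = 0
b = sin(270°) = -1.0000

0 - 1.0000i


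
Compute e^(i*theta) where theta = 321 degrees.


cos(321°) = 0.7771
sin(321°) = -0.6293

e^(i*321°) = 0.7771 - 0.6293i


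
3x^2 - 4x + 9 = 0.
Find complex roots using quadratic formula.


disc = (-4)^2 - 4*3*9 = 16 - 108 = -92
sqrt(|disc|) = sqrt(92) = 9.5917
Real part = 4/(2*3) = 0.6667
Imag part = 9.5917/(2*3) = 1.5986

0.6667 ± 1.5986i


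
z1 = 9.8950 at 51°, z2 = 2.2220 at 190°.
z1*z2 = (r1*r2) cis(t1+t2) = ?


r = 9.8950 * 2.2220 = 21.9867
theta = 51° + 190° = 241° = 241° (mod 360)

21.9867 cis(241°)


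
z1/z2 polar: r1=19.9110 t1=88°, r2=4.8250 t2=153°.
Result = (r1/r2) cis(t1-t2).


r = 19.9110 / 4.8250 = 4.1266
theta = 88° - 153° = -65° = 295° (mod 360)

4.1266 cis(295°)


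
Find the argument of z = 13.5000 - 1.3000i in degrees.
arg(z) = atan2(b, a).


Re = 13.5, Im = -1.3
arg = atan2(-1.3, 13.5) = -5.5004 degrees

arg(z) = -5.5004 degrees


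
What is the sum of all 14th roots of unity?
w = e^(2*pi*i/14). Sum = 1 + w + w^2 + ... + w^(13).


The sum of all 14th roots of unity is 0.
Geometric series: (1 - w^14)/(1 - w) = (1-1)/(1-w) = 0 since w^14 = 1, w ≠ 1.
Alternatively: coefficient of z^13 in z^14 - 1 is 0.

0


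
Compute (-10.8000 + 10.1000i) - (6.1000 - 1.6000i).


Real: -10.8 - 6.1 = -16.9
Imag: 10.1 + 1.6 = 11.7

-16.9000 + 11.7000i


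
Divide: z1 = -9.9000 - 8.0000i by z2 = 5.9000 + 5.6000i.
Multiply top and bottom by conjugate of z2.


Conjugate of z2 = 5.9000 - 5.6000i
Numerator: (-9.9000 - 8.0000i)(5.9000 - 5.6000i) = -103.2100 + 8.2400i
Denominator: 5.9^2 + 5.6^2 = 66.17
Result = (-103.2100 + 8.2400i)/66.17

-1.5598 + 0.1245i


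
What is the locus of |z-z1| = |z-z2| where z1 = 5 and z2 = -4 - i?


Equal distances means the locus is the perpendicular bisector of z1 and z2.
Midpoint = ((5+(-4))/2, (0+(-1))/2) = (0.5000, -0.5000)

Perpendicular bisector through (0.5000, -0.5000)


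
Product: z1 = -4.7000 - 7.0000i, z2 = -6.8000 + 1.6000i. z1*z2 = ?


Real = -4.7*(-6.8) - (-7)*1.6 = 31.96 - (-11.2) = 43.16
Imag = -4.7*1.6 - (6.8)*(-7) = -7.52 + 47.6 = 40.08

43.1600 + 40.0800i


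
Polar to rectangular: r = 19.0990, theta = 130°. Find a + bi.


a = 19.0990*cos(130°) = 19.0990*(-0.64279) = -12.2766
b = 19.0990*sin(130°) = 19.0990*0.766044 = 14.6307

-12.2766 + 14.6307i


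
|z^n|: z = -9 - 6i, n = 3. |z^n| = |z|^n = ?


|z| = sqrt(81+36) = sqrt(117) = 10.8167
|z^3| = |z|^3 = (sqrt(117))^3 = 117*sqrt(117)

|z^3| = 117*sqrt(117) ≈ 1265.5485


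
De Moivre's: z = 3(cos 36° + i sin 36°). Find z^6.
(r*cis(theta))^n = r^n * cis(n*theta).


r^6 = 3^6 = 729
n*theta = 6*36° = 216° = 216° (mod 360)
a = 729*cos(216°) = -589.7734
b = 729*sin(216°) = -428.4954

729 cis(216°) = -589.7734 - 428.4954i


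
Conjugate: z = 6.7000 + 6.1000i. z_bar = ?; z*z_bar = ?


z_bar = 6.7000 - 6.1000i
z*z_bar = 6.7^2 + 6.1^2 = 44.89 + 37.21 = 82.1

z_bar = 6.7000 - 6.1000i, z*z_bar = 82.1


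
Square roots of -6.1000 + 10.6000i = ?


|z| = sqrt(37.21+112.36) = 12.2299
sqrt((|z|+a)/2) = sqrt((12.2299+(-6.1))/2) = sqrt(3.0649) = 1.7507
sqrt((|z|-a)/2) = sqrt((12.2299-(-6.1))/2) = sqrt(9.1649) = 3.0274

±(1.7507 + 3.0274i) i.e. 1.7507 + 3.0274i and -1.7507 - 3.0274i


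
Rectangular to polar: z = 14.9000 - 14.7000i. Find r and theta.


r = sqrt(222.01+216.09) = sqrt(438.1) = 20.9308
theta = atan2(-14.7, 14.9) = -44.6129 degrees

r = 20.9308, theta = -44.6129 degrees


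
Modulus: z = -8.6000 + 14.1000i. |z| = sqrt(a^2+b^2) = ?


|z| = sqrt((-8.6)^2 + 14.1^2) = sqrt(73.96 + 198.81) = sqrt(272.77) = 16.5158

|z| = 16.5158


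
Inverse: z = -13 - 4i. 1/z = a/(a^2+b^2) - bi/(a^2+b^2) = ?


|z|^2 = 169+16 = 185
1/z = (-13 + 4i)/185

1/z = -0.0703 + 0.0216i


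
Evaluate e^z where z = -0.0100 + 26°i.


e^-0.0100 = 0.99005
cos(26°) = 0.8988
sin(26°) = 0.4384
Real = 0.99005*0.8988 = 0.8899
Imag = 0.99005*0.4384 = 0.4340

0.8899 + 0.4340i


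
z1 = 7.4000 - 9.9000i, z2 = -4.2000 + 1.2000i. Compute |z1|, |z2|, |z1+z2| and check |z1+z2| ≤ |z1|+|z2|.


|z1| = sqrt(7.4^2 + (-9.9)^2) = sqrt(152.77) = 12.3600
|z2| = sqrt((-4.2)^2 + 1.2^2) = sqrt(19.08) = 4.3681
z1+z2 = 3.2000 - 8.7000i
|z1+z2| = sqrt(85.93) = 9.2698
|z1|+|z2| = 12.3600 + 4.3681 = 16.7281

|z1+z2| = 9.2698 ≤ |z1|+|z2| = 16.7281 (verified)


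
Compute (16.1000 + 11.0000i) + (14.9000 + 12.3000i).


Real: 16.1 + 14.9 = 31
Imag: 11 + 12.3 = 23.3

31.0000 + 23.3000i


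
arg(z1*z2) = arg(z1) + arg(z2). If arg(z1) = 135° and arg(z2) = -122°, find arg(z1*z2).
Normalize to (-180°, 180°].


arg(z1*z2) = 135° - 122° = 13°
Normalized to (-180°, 180°]: 13°

13°


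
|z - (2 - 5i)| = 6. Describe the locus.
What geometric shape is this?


|z - z0| = r is a circle with center z0 and radius r.
Center = (2, -5), radius = 6

Circle with center (2, -5) and radius 6


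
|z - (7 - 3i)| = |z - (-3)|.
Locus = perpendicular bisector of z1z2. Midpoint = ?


Equal distances means the locus is the perpendicular bisector of z1 and z2.
Midpoint = ((7+(-3))/2, (-3+0)/2) = (2.0000, -1.5000)

Perpendicular bisector through (2.0000, -1.5000)


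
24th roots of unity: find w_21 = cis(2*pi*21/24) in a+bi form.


Angle = 360*21/24 = 315°
a = cos(315°) = 0.7071
b = sin(315°) = -0.7071

0.7071 - 0.7071i


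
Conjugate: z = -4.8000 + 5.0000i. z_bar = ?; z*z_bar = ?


z_bar = -4.8000 - 5.0000i
z*z_bar = (-4.8)^2 + 5^2 = 23.04 + 25 = 48.04

z_bar = -4.8000 - 5.0000i, z*z_bar = 48.04


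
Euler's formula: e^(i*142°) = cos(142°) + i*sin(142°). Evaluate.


cos(142°) = -0.7880
sin(142°) = 0.6157

e^(i*142°) = -0.7880 + 0.6157i


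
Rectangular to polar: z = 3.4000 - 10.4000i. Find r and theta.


r = sqrt(11.56+108.16) = sqrt(119.72) = 10.9417
theta = atan2(-10.4, 3.4) = -71.8962 degrees

r = 10.9417, theta = -71.8962 degrees


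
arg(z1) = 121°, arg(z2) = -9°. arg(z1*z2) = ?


arg(z1*z2) = 121° - 9° = 112°
Normalized to (-180°, 180°]: 112°

112°


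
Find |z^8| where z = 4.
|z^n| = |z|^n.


|z| = sqrt(16+0) = sqrt(16) = 4
|z^8| = |z|^8 = 4^8 = 65536

|z^8| = 65536


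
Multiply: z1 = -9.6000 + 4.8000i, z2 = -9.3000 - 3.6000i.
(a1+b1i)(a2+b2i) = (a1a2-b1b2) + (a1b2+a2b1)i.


Real = -9.6*(-9.3) - 4.8*(-3.6) = 89.28 - (-17.28) = 106.56
Imag = -9.6*(-3.6) - (9.3)*4.8 = 34.56 - (44.64) = -10.08

106.5600 - 10.0800i


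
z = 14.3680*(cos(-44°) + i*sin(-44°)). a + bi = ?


a = 14.3680*cos(-44°) = 14.3680*0.71934 = 10.3355
b = 14.3680*sin(-44°) = 14.3680*(-0.69466) = -9.9809

10.3355 - 9.9809i


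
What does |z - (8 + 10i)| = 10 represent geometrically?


|z - z0| = r is a circle with center z0 and radius r.
Center = (8, 10), radius = 10

Circle with center (8, 10) and radius 10


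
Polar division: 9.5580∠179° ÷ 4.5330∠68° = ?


r = 9.5580 / 4.5330 = 2.1085
theta = 179° - 68° = 111° = 111° (mod 360)

2.1085 cis(111°)


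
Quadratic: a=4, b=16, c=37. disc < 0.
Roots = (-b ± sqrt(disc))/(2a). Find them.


disc = 16^2 - 4*4*37 = 256 - 592 = -336
sqrt(|disc|) = sqrt(336) = 18.3303
Real part = -16/(2*4) = -2.0000
Imag part = 18.3303/(2*4) = 2.2913

-2.0000 ± 2.2913i


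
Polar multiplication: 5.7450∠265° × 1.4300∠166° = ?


r = 5.7450 * 1.4300 = 8.2153
theta = 265° + 166° = 431° = 71° (mod 360)

8.2153 cis(71°)


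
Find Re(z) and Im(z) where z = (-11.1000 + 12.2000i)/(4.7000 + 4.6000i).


Multiply by conjugate: (-11.1000 + 12.2000i)(4.7000 - 4.6000i) / (4.7^2 + 4.6^2)
Numerator real = -11.1*4.7 + 12.2*4.6 = 3.95
Numerator imag = 12.2*4.7 - (-11.1)*4.6 = 108.4
Denominator = 43.25
Re(z) = 3.95/43.25 = 0.0913
Im(z) = 108.4/43.25 = 2.5064

Re(z) = 0.0913, Im(z) = 2.5064


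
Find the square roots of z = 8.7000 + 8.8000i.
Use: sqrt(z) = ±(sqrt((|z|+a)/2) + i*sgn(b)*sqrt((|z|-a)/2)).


|z| = sqrt(75.69+77.44) = 12.3746
sqrt((|z|+a)/2) = sqrt((12.3746+8.7)/2) = sqrt(10.5373) = 3.2461
sqrt((|z|-a)/2) = sqrt((12.3746-8.7)/2) = sqrt(1.8373) = 1.3555

±(3.2461 + 1.3555i) i.e. 3.2461 + 1.3555i and -3.2461 - 1.3555i


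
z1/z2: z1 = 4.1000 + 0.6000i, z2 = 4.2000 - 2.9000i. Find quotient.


Conjugate of z2 = 4.2000 + 2.9000i
Numerator: (4.1000 + 0.6000i)(4.2000 + 2.9000i) = 15.4800 + 14.4100i
Denominator: 4.2^2 + (-2.9)^2 = 26.05
Result = (15.4800 + 14.4100i)/26.05

0.5942 + 0.5532i


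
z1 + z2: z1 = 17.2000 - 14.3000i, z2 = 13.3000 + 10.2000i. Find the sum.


Real: 17.2 + 13.3 = 30.5
Imag: -14.3 + 10.2 = -4.1

30.5000 - 4.1000i


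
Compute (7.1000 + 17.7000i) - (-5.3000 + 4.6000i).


Real: 7.1 + 5.3 = 12.4
Imag: 17.7 - 4.6 = 13.1

12.4000 + 13.1000i


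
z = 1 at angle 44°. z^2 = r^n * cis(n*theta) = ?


r^2 = 1^2 = 1
n*theta = 2*44° = 88° = 88° (mod 360)
a = 1*cos(88°) = 0.0349
b = 1*sin(88°) = 0.9994

1 cis(88°) = 0.0349 + 0.9994i


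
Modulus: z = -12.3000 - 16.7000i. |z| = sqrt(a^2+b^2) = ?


|z| = sqrt((-12.3)^2 + (-16.7)^2) = sqrt(151.29 + 278.89) = sqrt(430.18) = 20.7408

|z| = 20.7408


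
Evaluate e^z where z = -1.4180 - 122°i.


e^-1.4180 = 0.2422
cos(-122°) = -0.5299
sin(-122°) = -0.848
Real = 0.2422*(-0.5299) = -0.1283
Imag = 0.2422*(-0.848) = -0.2054

-0.1283 - 0.2054i


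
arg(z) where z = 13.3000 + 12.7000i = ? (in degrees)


Re = 13.3, Im = 12.7
arg = atan2(12.7, 13.3) = 43.6780 degrees

arg(z) = 43.6780 degrees


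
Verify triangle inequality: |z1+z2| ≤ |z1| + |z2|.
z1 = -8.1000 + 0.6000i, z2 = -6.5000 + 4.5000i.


|z1| = sqrt((-8.1)^2 + 0.6^2) = sqrt(65.97) = 8.1222
|z2| = sqrt((-6.5)^2 + 4.5^2) = sqrt(62.5) = 7.9057
z1+z2 = -14.6000 + 5.1000i
|z1+z2| = sqrt(239.17) = 15.4651
|z1|+|z2| = 8.1222 + 7.9057 = 16.0279

|z1+z2| = 15.4651 ≤ |z1|+|z2| = 16.0279 (verified)


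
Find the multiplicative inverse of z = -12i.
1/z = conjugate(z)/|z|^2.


|z|^2 = 0+144 = 144
1/z = (0 + 12i)/144

1/z = 0 + 0.0833i


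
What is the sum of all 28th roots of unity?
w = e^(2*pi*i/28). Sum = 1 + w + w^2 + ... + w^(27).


The sum of all 28th roots of unity is 0.
Geometric series: (1 - w^28)/(1 - w) = (1-1)/(1-w) = 0 since w^28 = 1, w ≠ 1.
Alternatively: coefficient of z^27 in z^28 - 1 is 0.

0


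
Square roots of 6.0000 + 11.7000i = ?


|z| = sqrt(36+136.89) = 13.1488
sqrt((|z|+a)/2) = sqrt((13.1488+6)/2) = sqrt(9.5744) = 3.0942
sqrt((|z|-a)/2) = sqrt((13.1488-6)/2) = sqrt(3.5744) = 1.8906

±(3.0942 + 1.8906i) i.e. 3.0942 + 1.8906i and -3.0942 - 1.8906i


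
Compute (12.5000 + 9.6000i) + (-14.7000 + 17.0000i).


Real: 12.5 - 14.7 = -2.2
Imag: 9.6 + 17 = 26.6

-2.2000 + 26.6000i


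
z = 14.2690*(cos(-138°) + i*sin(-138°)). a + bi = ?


a = 14.2690*cos(-138°) = 14.2690*(-0.74314) = -10.6039
b = 14.2690*sin(-138°) = 14.2690*(-0.66913) = -9.5478

-10.6039 - 9.5478i


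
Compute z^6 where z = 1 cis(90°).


r^6 = 1^6 = 1
n*theta = 6*90° = 540° = 180° (mod 360)
a = 1*cos(180°) = -1.0000
b = 1*sin(180°) = 0

1 cis(180°) = -1.0000 + 0i


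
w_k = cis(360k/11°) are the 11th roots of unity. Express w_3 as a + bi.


Angle = 360*3/11 = 98.1818°
a = cos(98.1818°) = -0.1423
b = sin(98.1818°) = 0.9898

-0.1423 + 0.9898i


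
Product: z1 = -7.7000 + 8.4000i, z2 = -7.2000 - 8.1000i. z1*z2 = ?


Real = -7.7*(-7.2) - 8.4*(-8.1) = 55.44 - (-68.04) = 123.48
Imag = -7.7*(-8.1) - (7.2)*8.4 = 62.37 - (60.48) = 1.89

123.4800 + 1.8900i


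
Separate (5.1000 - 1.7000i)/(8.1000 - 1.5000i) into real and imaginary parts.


Multiply by conjugate: (5.1000 - 1.7000i)(8.1000 + 1.5000i) / (8.1^2 + (-1.5)^2)
Numerator real = 5.1*8.1 - (1.7)*(-1.5) = 43.86
Numerator imag = -1.7*8.1 - 5.1*(-1.5) = -6.12
Denominator = 67.86
Re(z) = 43.86/67.86 = 0.6463
Im(z) = -6.12/67.86 = -0.0902

Re(z) = 0.6463, Im(z) = -0.0902


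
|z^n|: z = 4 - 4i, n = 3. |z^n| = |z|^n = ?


|z| = sqrt(16+16) = sqrt(32) = 5.6569
|z^3| = |z|^3 = (sqrt(32))^3 = 32*sqrt(32)

|z^3| = 32*sqrt(32) ≈ 181.0193


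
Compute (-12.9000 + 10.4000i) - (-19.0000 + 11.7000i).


Real: -12.9 + 19 = 6.1
Imag: 10.4 - 11.7 = -1.3

6.1000 - 1.3000i


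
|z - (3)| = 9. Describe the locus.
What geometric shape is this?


|z - z0| = r is a circle with center z0 and radius r.
Center = (3, 0), radius = 9

Circle with center (3, 0) and radius 9


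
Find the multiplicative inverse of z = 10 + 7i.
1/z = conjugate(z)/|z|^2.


|z|^2 = 100+49 = 149
1/z = (10 - 7i)/149

1/z = 0.0671 - 0.0470i


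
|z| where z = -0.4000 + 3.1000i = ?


|z| = sqrt((-0.4)^2 + 3.1^2) = sqrt(0.16 + 9.61) = sqrt(9.77) = 3.1257

|z| = 3.1257


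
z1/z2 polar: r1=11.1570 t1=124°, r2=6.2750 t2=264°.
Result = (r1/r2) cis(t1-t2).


r = 11.1570 / 6.2750 = 1.7780
theta = 124° - 264° = -140° = 220° (mod 360)

1.7780 cis(220°)


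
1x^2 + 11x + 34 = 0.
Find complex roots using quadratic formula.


disc = 11^2 - 4*1*34 = 121 - 136 = -15
sqrt(|disc|) = sqrt(15) = 3.8730
Real part = -11/(2*1) = -5.5000
Imag part = 3.8730/(2*1) = 1.9365

-5.5000 ± 1.9365i


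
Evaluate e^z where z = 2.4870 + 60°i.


e^2.4870 = 12.0251
cos(60°) = 0.5
sin(60°) = 0.86603
Real = 12.0251*0.5 = 6.0126
Imag = 12.0251*0.86603 = 10.4141

6.0126 + 10.4141i


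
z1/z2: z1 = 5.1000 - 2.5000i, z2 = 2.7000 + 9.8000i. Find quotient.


Conjugate of z2 = 2.7000 - 9.8000i
Numerator: (5.1000 - 2.5000i)(2.7000 - 9.8000i) = -10.7300 - 56.7300i
Denominator: 2.7^2 + 9.8^2 = 103.33
Result = (-10.7300 - 56.7300i)/103.33

-0.1038 - 0.5490i


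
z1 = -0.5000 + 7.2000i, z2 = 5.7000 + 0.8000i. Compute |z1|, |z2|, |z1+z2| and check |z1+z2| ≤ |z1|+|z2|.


|z1| = sqrt((-0.5)^2 + 7.2^2) = sqrt(52.09) = 7.2173
|z2| = sqrt(5.7^2 + 0.8^2) = sqrt(33.13) = 5.7559
z1+z2 = 5.2000 + 8.0000i
|z1+z2| = sqrt(91.04) = 9.5415
|z1|+|z2| = 7.2173 + 5.7559 = 12.9732

|z1+z2| = 9.5415 ≤ |z1|+|z2| = 12.9732 (verified)


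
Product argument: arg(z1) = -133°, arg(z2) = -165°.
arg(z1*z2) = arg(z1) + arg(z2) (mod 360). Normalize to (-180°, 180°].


arg(z1*z2) = -133° - 165° = -298°
Normalized to (-180°, 180°]: 62°

62°


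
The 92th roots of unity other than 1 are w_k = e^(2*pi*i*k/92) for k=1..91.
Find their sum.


With w = e^(2*pi*i/92), all 92 of the 92th roots of unity w^0 = 1, w, ..., w^(91) sum to 0: 1 + w + ... + w^(91) = (1 - w^92)/(1 - w) = 0 since w^92 = 1, w ≠ 1.
Removing the root 1: w + w^2 + ... + w^(91) = 0 - 1 = -1

Sum = -1


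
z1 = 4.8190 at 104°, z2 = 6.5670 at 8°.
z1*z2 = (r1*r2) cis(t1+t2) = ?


r = 4.8190 * 6.5670 = 31.6464
theta = 104° + 8° = 112° = 112° (mod 360)

31.6464 cis(112°)


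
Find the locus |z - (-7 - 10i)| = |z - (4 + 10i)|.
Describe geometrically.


Equal distances means the locus is the perpendicular bisector of z1 and z2.
Midpoint = ((-7+4)/2, (-10+10)/2) = (-1.5000, 0)

Perpendicular bisector through (-1.5000, 0)


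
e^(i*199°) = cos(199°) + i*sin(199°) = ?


cos(199°) = -0.9455
sin(199°) = -0.3256

e^(i*199°) = -0.9455 - 0.3256i


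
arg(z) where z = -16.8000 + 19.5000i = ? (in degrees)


Re = -16.8, Im = 19.5
arg = atan2(19.5, -16.8) = 130.7462 degrees

arg(z) = 130.7462 degrees


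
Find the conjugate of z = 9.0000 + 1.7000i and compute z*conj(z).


z_bar = 9.0000 - 1.7000i
z*z_bar = 9^2 + 1.7^2 = 81 + 2.89 = 83.89

z_bar = 9.0000 - 1.7000i, z*z_bar = 83.89


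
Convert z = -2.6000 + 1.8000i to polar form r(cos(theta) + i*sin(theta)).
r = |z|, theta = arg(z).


r = sqrt(6.76+3.24) = sqrt(10) = 3.1623
theta = atan2(1.8, -2.6) = 145.3048 degrees

r = 3.1623, theta = 145.3048 degrees


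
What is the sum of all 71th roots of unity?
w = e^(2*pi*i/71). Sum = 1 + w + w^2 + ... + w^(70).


The sum of all 71th roots of unity is 0.
Geometric series: (1 - w^71)/(1 - w) = (1-1)/(1-w) = 0 since w^71 = 1, w ≠ 1.
Alternatively: coefficient of z^70 in z^71 - 1 is 0.

0


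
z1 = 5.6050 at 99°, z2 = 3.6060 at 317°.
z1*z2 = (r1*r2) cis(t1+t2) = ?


r = 5.6050 * 3.6060 = 20.2116
theta = 99° + 317° = 416° = 56° (mod 360)

20.2116 cis(56°)


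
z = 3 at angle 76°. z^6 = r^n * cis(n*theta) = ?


r^6 = 3^6 = 729
n*theta = 6*76° = 456° = 96° (mod 360)
a = 729*cos(96°) = -76.2012
b = 729*sin(96°) = 725.0065

729 cis(96°) = -76.2012 + 725.0065i


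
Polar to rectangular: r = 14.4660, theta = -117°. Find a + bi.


a = 14.4660*cos(-117°) = 14.4660*(-0.45399) = -6.5674
b = 14.4660*sin(-117°) = 14.4660*(-0.891007) = -12.8893

-6.5674 - 12.8893i


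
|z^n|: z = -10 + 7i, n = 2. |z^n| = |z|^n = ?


|z| = sqrt(100+49) = sqrt(149) = 12.2066
|z^2| = |z|^2 = (sqrt(149))^2 = 149

|z^2| = 149


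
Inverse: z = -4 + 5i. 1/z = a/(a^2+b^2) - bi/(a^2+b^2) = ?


|z|^2 = 16+25 = 41
1/z = (-4 - 5i)/41

1/z = -0.0976 - 0.1220i


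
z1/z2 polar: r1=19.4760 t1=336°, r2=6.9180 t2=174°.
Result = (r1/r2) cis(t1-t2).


r = 19.4760 / 6.9180 = 2.8153
theta = 336° - 174° = 162° = 162° (mod 360)

2.8153 cis(162°)


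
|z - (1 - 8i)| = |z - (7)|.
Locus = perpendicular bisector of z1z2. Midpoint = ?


Equal distances means the locus is the perpendicular bisector of z1 and z2.
Midpoint = ((1+7)/2, (-8+0)/2) = (4.0000, -4.0000)

Perpendicular bisector through (4.0000, -4.0000)


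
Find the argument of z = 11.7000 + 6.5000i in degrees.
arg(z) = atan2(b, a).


Re = 11.7, Im = 6.5
arg = atan2(6.5, 11.7) = 29.0546 degrees

arg(z) = 29.0546 degrees


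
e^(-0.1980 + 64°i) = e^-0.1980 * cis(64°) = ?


e^-0.1980 = 0.82037
cos(64°) = 0.43837
sin(64°) = 0.8988
Real = 0.82037*0.43837 = 0.3596
Imag = 0.82037*0.8988 = 0.7373

0.3596 + 0.7373i


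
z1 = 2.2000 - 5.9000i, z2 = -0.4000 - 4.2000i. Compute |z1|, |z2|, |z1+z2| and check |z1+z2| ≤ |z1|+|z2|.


|z1| = sqrt(2.2^2 + (-5.9)^2) = sqrt(39.65) = 6.2968
|z2| = sqrt((-0.4)^2 + (-4.2)^2) = sqrt(17.8) = 4.2190
z1+z2 = 1.8000 - 10.1000i
|z1+z2| = sqrt(105.25) = 10.2591
|z1|+|z2| = 6.2968 + 4.2190 = 10.5158

|z1+z2| = 10.2591 ≤ |z1|+|z2| = 10.5158 (verified)


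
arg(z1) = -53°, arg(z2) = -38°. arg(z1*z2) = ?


arg(z1*z2) = -53° - 38° = -91°
Normalized to (-180°, 180°]: -91°

-91°


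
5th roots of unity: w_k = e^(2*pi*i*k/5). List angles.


The 5th roots of unity are cis(360k/5°) for k=0..4
Angle step = 360/5 = 72°
Primitive root: cis(72°)
Primitive root = 0.3090 + 0.9511i

5 roots at angles: 0°, 72°, 144°, 216°, 288°


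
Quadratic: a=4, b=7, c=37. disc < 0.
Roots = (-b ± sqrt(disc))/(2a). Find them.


disc = 7^2 - 4*4*37 = 49 - 592 = -543
sqrt(|disc|) = sqrt(543) = 23.3024
Real part = -7/(2*4) = -0.8750
Imag part = 23.3024/(2*4) = 2.9128

-0.8750 ± 2.9128i


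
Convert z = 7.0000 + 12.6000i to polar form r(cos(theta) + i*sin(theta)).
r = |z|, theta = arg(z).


r = sqrt(49+158.76) = sqrt(207.76) = 14.4139
theta = atan2(12.6, 7) = 60.9454 degrees

r = 14.4139, theta = 60.9454 degrees


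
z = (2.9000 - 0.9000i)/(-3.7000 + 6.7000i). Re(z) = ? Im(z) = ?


Multiply by conjugate: (2.9000 - 0.9000i)(-3.7000 - 6.7000i) / ((-3.7)^2 + 6.7^2)
Numerator real = 2.9*(-3.7) - (0.9)*6.7 = -16.76
Numerator imag = -0.9*(-3.7) - 2.9*6.7 = -16.1
Denominator = 58.58
Re(z) = -16.76/58.58 = -0.2861
Im(z) = -16.1/58.58 = -0.2748

Re(z) = -0.2861, Im(z) = -0.2748


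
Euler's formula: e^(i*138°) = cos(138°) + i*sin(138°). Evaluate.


cos(138°) = -0.7431
sin(138°) = 0.6691

e^(i*138°) = -0.7431 + 0.6691i


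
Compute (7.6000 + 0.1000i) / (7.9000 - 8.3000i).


Conjugate of z2 = 7.9000 + 8.3000i
Numerator: (7.6000 + 0.1000i)(7.9000 + 8.3000i) = 59.2100 + 63.8700i
Denominator: 7.9^2 + (-8.3)^2 = 131.3
Result = (59.2100 + 63.8700i)/131.3

0.4510 + 0.4864i


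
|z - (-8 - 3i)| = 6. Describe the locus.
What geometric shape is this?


|z - z0| = r is a circle with center z0 and radius r.
Center = (-8, -3), radius = 6

Circle with center (-8, -3) and radius 6


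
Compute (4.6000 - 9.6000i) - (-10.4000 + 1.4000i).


Real: 4.6 + 10.4 = 15
Imag: -9.6 - 1.4 = -11

15.0000 - 11.0000i


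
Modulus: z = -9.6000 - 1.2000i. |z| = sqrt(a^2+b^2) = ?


|z| = sqrt((-9.6)^2 + (-1.2)^2) = sqrt(92.16 + 1.44) = sqrt(93.6) = 9.6747

|z| = 9.6747


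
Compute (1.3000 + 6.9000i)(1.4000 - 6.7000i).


Real = 1.3*1.4 - 6.9*(-6.7) = 1.82 - (-46.23) = 48.05
Imag = 1.3*(-6.7) + 1.4*6.9 = -8.71 + 9.66 = 0.95

48.0500 + 0.9500i


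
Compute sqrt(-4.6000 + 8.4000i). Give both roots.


|z| = sqrt(21.16+70.56) = 9.5771
sqrt((|z|+a)/2) = sqrt((9.5771+(-4.6))/2) = sqrt(2.4885) = 1.5775
sqrt((|z|-a)/2) = sqrt((9.5771-(-4.6))/2) = sqrt(7.0885) = 2.6624

±(1.5775 + 2.6624i) i.e. 1.5775 + 2.6624i and -1.5775 - 2.6624i


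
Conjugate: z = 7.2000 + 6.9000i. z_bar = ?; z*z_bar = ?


z_bar = 7.2000 - 6.9000i
z*z_bar = 7.2^2 + 6.9^2 = 51.84 + 47.61 = 99.45

z_bar = 7.2000 - 6.9000i, z*z_bar = 99.45


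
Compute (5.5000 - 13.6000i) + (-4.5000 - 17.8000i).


Real: 5.5 - 4.5 = 1
Imag: -13.6 - 17.8 = -31.4

1.0000 - 31.4000i


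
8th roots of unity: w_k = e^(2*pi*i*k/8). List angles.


The 8th roots of unity are cis(360k/8°) for k=0..7
Angle step = 360/8 = 45°
Primitive root: cis(45°)
Primitive root = 0.7071 + 0.7071i

8 roots at angles: 0°, 45°, 90°, 135°, 180°, 225°, 270°, 315°


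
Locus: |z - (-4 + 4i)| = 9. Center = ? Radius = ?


|z - z0| = r is a circle with center z0 and radius r.
Center = (-4, 4), radius = 9

Circle with center (-4, 4) and radius 9


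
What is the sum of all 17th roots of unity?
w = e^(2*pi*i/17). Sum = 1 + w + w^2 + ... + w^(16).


The sum of all 17th roots of unity is 0.
Geometric series: (1 - w^17)/(1 - w) = (1-1)/(1-w) = 0 since w^17 = 1, w ≠ 1.
Alternatively: coefficient of z^16 in z^17 - 1 is 0.

0


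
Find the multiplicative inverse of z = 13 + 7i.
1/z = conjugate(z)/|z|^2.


|z|^2 = 169+49 = 218
1/z = (13 - 7i)/218

1/z = 0.0596 - 0.0321i


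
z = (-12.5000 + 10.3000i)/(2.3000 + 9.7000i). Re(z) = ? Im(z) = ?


Multiply by conjugate: (-12.5000 + 10.3000i)(2.3000 - 9.7000i) / (2.3^2 + 9.7^2)
Numerator real = -12.5*2.3 + 10.3*9.7 = 71.16
Numerator imag = 10.3*2.3 - (-12.5)*9.7 = 144.94
Denominator = 99.38
Re(z) = 71.16/99.38 = 0.7160
Im(z) = 144.94/99.38 = 1.4584

Re(z) = 0.7160, Im(z) = 1.4584


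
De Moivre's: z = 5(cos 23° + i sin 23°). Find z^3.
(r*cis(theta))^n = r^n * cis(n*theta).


r^3 = 5^3 = 125
n*theta = 3*23° = 69° = 69° (mod 360)
a = 125*cos(69°) = 44.7960
b = 125*sin(69°) = 116.6976

125 cis(69°) = 44.7960 + 116.6976i


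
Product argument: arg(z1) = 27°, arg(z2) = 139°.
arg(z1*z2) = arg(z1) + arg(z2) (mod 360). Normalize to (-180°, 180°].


arg(z1*z2) = 27° + 139° = 166°
Normalized to (-180°, 180°]: 166°

166°


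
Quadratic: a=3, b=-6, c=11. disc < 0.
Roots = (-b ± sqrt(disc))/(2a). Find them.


disc = (-6)^2 - 4*3*11 = 36 - 132 = -96
sqrt(|disc|) = sqrt(96) = 9.7980
Real part = 6/(2*3) = 1.0000
Imag part = 9.7980/(2*3) = 1.6330

1.0000 ± 1.6330i


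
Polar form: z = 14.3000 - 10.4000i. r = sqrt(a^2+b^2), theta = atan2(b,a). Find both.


r = sqrt(204.49+108.16) = sqrt(312.65) = 17.6819
theta = atan2(-10.4, 14.3) = -36.0274 degrees

r = 17.6819, theta = -36.0274 degrees


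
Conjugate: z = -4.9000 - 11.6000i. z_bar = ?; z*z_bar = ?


z_bar = -4.9000 + 11.6000i
z*z_bar = (-4.9)^2 + (-11.6)^2 = 24.01 + 134.56 = 158.57

z_bar = -4.9000 + 11.6000i, z*z_bar = 158.57


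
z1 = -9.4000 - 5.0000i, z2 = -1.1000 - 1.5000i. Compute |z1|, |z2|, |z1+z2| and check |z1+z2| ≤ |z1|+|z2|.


|z1| = sqrt((-9.4)^2 + (-5)^2) = sqrt(113.36) = 10.6471
|z2| = sqrt((-1.1)^2 + (-1.5)^2) = sqrt(3.46) = 1.8601
z1+z2 = -10.5000 - 6.5000i
|z1+z2| = sqrt(152.5) = 12.3491
|z1|+|z2| = 10.6471 + 1.8601 = 12.5072

|z1+z2| = 12.3491 ≤ |z1|+|z2| = 12.5072 (verified)


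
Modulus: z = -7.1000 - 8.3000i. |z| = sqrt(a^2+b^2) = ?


|z| = sqrt((-7.1)^2 + (-8.3)^2) = sqrt(50.41 + 68.89) = sqrt(119.3) = 10.9225

|z| = 10.9225


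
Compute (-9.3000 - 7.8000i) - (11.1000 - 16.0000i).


Real: -9.3 - 11.1 = -20.4
Imag: -7.8 + 16 = 8.2

-20.4000 + 8.2000i


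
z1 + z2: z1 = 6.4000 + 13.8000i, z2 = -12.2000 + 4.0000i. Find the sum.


Real: 6.4 - 12.2 = -5.8
Imag: 13.8 + 4 = 17.8

-5.8000 + 17.8000i


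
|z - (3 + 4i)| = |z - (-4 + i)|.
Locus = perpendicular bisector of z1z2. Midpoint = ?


Equal distances means the locus is the perpendicular bisector of z1 and z2.
Midpoint = ((3+(-4))/2, (4+1)/2) = (-0.5000, 2.5000)

Perpendicular bisector through (-0.5000, 2.5000)


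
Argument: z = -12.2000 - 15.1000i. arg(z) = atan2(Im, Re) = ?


Re = -12.2, Im = -15.1
arg = atan2(-15.1, -12.2) = -128.9364 degrees

arg(z) = -128.9364 degrees


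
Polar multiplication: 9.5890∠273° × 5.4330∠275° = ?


r = 9.5890 * 5.4330 = 52.0970
theta = 273° + 275° = 548° = 188° (mod 360)

52.0970 cis(188°)
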